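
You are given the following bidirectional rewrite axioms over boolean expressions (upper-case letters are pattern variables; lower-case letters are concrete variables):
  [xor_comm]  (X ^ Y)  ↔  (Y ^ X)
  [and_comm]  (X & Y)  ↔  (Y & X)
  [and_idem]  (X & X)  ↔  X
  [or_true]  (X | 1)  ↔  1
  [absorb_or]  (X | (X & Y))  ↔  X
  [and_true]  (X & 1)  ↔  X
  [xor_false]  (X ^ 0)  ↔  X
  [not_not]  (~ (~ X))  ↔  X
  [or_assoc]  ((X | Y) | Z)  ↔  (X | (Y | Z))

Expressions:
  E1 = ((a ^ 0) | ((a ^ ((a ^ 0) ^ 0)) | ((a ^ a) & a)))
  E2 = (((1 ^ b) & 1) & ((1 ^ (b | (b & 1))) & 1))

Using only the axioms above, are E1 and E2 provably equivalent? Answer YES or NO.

NO

All listed rules preserve value, hence provable equivalence implies equal values everywhere; look for a separating assignment.
a=0, b=0 gives E1 ↦ 0, E2 ↦ 1; values differ ⇒ not provably equivalent.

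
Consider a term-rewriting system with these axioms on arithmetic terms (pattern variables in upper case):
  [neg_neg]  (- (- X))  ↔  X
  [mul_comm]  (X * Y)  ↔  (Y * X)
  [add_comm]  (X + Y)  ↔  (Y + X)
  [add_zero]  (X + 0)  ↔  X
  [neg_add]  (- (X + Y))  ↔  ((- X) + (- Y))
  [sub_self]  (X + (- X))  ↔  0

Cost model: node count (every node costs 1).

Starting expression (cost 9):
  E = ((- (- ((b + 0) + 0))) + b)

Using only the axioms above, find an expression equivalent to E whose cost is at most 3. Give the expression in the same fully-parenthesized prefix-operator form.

1. [add_zero →] (b + 0)  →  b;  E = ((- (- (b + 0))) + b)
2. [add_zero →] (b + 0)  →  b;  E = ((- (- b)) + b)
3. [neg_neg →] (- (- b))  →  b;  cost 3 ≤ 3, done

(b + b)   [cost 3]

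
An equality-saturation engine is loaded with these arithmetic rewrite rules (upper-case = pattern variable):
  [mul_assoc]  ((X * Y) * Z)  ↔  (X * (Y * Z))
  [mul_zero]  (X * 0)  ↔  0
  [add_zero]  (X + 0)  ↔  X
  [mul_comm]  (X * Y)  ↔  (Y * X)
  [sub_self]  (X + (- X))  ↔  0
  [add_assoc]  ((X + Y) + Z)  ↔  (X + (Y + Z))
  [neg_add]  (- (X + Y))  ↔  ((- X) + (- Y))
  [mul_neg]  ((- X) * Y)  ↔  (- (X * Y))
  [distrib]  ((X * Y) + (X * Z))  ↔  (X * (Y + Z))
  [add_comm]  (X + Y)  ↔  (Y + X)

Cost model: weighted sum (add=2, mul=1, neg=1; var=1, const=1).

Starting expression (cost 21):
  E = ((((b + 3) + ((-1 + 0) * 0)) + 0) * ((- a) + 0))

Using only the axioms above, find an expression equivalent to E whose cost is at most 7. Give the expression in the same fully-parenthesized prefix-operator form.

((- a) * (3 + b))   [cost 7]

(1) (-1 + 0)  =[add_zero →]=  -1    ⊢ ((((b + 3) + (-1 * 0)) + 0) * ((- a) + 0))
(2) (b + 3)  =[add_comm →]=  (3 + b)    ⊢ ((((3 + b) + (-1 * 0)) + 0) * ((- a) + 0))
(3) ((((3 + b) + (-1 * 0)) + 0) * ((- a) + 0))  =[mul_comm →]=  (((- a) + 0) * (((3 + b) + (-1 * 0)) + 0))
(4) (-1 * 0)  =[mul_zero →]=  0    ⊢ (((- a) + 0) * (((3 + b) + 0) + 0))
(5) (((3 + b) + 0) + 0)  =[add_zero →]=  ((3 + b) + 0)    ⊢ (((- a) + 0) * ((3 + b) + 0))
(6) ((3 + b) + 0)  =[add_zero →]=  (3 + b)    ⊢ (((- a) + 0) * (3 + b))
(7) ((- a) + 0)  =[add_zero →]=  (- a)    ⊢ cost 7, within 7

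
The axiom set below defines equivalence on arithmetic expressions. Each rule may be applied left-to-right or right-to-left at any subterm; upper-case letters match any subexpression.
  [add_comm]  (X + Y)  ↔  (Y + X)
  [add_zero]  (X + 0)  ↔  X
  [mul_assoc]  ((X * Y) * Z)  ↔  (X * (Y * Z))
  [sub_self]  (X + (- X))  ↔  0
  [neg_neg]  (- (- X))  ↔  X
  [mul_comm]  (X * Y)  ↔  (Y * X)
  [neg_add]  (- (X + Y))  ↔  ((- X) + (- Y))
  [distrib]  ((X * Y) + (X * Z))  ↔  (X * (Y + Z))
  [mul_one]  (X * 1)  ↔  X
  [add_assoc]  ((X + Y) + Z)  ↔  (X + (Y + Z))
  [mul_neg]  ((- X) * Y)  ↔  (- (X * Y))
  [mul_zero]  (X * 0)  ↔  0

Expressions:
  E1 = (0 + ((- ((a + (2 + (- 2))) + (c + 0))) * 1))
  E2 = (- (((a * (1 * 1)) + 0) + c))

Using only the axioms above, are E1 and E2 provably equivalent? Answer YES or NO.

(1) (2 + (- 2))  =[sub_self →]=  0    ⊢ (0 + ((- ((a + 0) + (c + 0))) * 1))
(2) (0 + ((- ((a + 0) + (c + 0))) * 1))  =[add_comm →]=  (((- ((a + 0) + (c + 0))) * 1) + 0)
(3) (c + 0)  =[add_zero →]=  c    ⊢ (((- ((a + 0) + c)) * 1) + 0)
(4) (a + 0)  =[add_zero →]=  a    ⊢ (((- (a + c)) * 1) + 0)
(5) (((- (a + c)) * 1) + 0)  =[add_zero →]=  ((- (a + c)) * 1)
(6) ((- (a + c)) * 1)  =[mul_one →]=  (- (a + c))
(7) a  =[mul_one ←]=  (a * 1)    ⊢ (- ((a * 1) + c))
(8) 1  =[mul_one ←]=  (1 * 1)    ⊢ (- ((a * (1 * 1)) + c))
(9) (a * (1 * 1))  =[add_zero ←]=  ((a * (1 * 1)) + 0)    ⊢ E2

YES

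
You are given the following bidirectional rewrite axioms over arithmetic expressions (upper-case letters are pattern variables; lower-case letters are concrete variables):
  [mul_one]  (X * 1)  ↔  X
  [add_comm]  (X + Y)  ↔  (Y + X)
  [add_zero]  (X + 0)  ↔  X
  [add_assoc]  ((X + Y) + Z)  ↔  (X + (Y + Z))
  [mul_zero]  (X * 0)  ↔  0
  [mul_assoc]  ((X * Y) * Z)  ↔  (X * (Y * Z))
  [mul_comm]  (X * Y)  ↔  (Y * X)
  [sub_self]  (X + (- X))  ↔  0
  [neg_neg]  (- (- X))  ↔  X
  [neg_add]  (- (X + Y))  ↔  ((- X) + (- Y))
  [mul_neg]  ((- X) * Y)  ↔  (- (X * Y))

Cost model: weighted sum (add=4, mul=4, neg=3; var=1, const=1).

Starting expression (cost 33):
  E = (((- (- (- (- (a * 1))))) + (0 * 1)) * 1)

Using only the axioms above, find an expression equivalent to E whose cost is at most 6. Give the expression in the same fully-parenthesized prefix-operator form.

(a * 1)   [cost 6]

1. [neg_neg →] (- (- (- (a * 1))))  →  (- (a * 1));  E = (((- (- (a * 1))) + (0 * 1)) * 1)
2. [neg_neg →] (- (- (a * 1)))  →  (a * 1);  E = (((a * 1) + (0 * 1)) * 1)
3. [mul_one →] (0 * 1)  →  0;  E = (((a * 1) + 0) * 1)
4. [mul_one →] (a * 1)  →  a;  E = ((a + 0) * 1)
5. [add_zero →] (a + 0)  →  a;  cost 6 ≤ 6, done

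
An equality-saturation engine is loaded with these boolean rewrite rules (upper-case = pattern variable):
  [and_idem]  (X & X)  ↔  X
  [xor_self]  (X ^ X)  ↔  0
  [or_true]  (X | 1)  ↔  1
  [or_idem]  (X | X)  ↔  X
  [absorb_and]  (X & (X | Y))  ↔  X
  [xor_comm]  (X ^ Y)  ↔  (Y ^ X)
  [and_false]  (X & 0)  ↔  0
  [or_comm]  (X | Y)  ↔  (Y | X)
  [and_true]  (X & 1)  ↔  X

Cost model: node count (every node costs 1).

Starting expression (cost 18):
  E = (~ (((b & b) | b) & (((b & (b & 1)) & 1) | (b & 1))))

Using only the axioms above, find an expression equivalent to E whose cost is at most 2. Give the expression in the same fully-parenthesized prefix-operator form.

1. [and_true →] (b & 1)  →  b;  E = (~ (((b & b) | b) & (((b & b) & 1) | (b & 1))))
2. [and_true →] ((b & b) & 1)  →  (b & b);  E = (~ (((b & b) | b) & ((b & b) | (b & 1))))
3. [and_true →] (b & 1)  →  b;  E = (~ (((b & b) | b) & ((b & b) | b)))
4. [and_idem →] (((b & b) | b) & ((b & b) | b))  →  ((b & b) | b);  E = (~ ((b & b) | b))
5. [and_idem →] (b & b)  →  b;  E = (~ (b | b))
6. [or_idem →] (b | b)  →  b;  cost 2 ≤ 2, done

(~ b)   [cost 2]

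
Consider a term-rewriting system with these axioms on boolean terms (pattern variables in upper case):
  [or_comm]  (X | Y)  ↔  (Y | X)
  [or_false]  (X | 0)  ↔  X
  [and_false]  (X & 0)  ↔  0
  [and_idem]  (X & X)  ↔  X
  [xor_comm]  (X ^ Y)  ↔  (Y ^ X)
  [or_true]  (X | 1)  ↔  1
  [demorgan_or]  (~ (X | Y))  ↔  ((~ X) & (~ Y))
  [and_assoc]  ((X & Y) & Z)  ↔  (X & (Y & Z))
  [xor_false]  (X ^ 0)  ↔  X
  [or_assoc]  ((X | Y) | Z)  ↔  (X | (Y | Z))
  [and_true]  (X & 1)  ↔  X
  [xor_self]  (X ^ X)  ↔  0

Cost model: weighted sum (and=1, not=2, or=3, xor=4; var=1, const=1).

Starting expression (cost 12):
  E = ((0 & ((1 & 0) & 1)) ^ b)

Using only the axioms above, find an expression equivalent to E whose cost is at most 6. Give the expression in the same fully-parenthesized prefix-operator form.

(0 ^ b)   [cost 6]

step 1: and_false (→) rewrites (1 & 0) into 0, now ((0 & (0 & 1)) ^ b)
step 2: and_true (→) rewrites (0 & 1) into 0, now ((0 & 0) ^ b)
step 3: and_idem (→) rewrites (0 & 0) into 0, reaching cost 6 (bound 6)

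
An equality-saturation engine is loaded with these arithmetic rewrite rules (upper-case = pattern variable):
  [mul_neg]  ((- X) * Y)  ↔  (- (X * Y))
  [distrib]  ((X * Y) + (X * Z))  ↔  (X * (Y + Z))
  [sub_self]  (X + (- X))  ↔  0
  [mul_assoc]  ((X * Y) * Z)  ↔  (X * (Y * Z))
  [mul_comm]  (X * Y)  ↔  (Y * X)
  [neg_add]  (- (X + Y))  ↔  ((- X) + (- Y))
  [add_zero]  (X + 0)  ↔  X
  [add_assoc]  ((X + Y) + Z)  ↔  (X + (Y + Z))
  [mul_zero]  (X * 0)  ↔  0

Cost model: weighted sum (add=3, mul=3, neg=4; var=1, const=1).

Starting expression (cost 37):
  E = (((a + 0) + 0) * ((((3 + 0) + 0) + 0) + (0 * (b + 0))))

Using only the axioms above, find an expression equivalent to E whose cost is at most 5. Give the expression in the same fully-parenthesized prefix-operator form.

1. [add_zero →] (((3 + 0) + 0) + 0)  →  ((3 + 0) + 0);  E = (((a + 0) + 0) * (((3 + 0) + 0) + (0 * (b + 0))))
2. [add_zero →] ((a + 0) + 0)  →  (a + 0);  E = ((a + 0) * (((3 + 0) + 0) + (0 * (b + 0))))
3. [add_zero →] ((3 + 0) + 0)  →  (3 + 0);  E = ((a + 0) * ((3 + 0) + (0 * (b + 0))))
4. [add_zero →] (b + 0)  →  b;  E = ((a + 0) * ((3 + 0) + (0 * b)))
5. [add_zero →] (a + 0)  →  a;  E = (a * ((3 + 0) + (0 * b)))
6. [mul_comm →] (0 * b)  →  (b * 0);  E = (a * ((3 + 0) + (b * 0)))
7. [add_zero →] (3 + 0)  →  3;  E = (a * (3 + (b * 0)))
8. [mul_zero →] (b * 0)  →  0;  E = (a * (3 + 0))
9. [add_zero →] (3 + 0)  →  3;  cost 5 ≤ 5, done

(a * 3)   [cost 5]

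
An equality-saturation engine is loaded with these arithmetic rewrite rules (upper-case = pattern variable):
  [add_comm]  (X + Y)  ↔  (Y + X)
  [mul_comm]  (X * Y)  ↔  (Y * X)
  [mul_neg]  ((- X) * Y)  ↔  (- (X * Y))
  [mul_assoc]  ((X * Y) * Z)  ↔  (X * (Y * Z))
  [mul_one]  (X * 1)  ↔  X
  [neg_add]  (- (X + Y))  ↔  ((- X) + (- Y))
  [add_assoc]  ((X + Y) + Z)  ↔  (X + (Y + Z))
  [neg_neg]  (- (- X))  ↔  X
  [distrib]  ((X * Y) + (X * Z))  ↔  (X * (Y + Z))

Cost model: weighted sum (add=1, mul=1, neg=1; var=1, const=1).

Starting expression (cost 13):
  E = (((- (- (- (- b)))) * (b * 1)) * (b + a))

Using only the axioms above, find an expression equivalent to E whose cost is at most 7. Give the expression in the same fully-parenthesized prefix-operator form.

((b * b) * (b + a))   [cost 7]

1. [neg_neg →] (- (- (- (- b))))  →  (- (- b));  E = (((- (- b)) * (b * 1)) * (b + a))
2. [mul_one →] (b * 1)  →  b;  E = (((- (- b)) * b) * (b + a))
3. [neg_neg →] (- (- b))  →  b;  cost 7 ≤ 7, done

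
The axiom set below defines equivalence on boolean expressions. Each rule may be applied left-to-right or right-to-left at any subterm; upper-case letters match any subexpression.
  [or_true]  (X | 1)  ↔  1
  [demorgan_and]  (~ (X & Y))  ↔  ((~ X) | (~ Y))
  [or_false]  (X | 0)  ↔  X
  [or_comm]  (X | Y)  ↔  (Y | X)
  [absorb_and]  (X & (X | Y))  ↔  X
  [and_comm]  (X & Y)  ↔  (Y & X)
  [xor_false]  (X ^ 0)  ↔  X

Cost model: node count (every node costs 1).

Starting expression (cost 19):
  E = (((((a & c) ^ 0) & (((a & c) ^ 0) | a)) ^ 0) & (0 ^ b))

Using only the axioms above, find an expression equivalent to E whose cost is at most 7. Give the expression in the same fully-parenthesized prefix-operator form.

((a & c) & (0 ^ b))   [cost 7]

1. [absorb_and →] (((a & c) ^ 0) & (((a & c) ^ 0) | a))  →  ((a & c) ^ 0);  E = ((((a & c) ^ 0) ^ 0) & (0 ^ b))
2. [xor_false →] ((a & c) ^ 0)  →  (a & c);  E = (((a & c) ^ 0) & (0 ^ b))
3. [xor_false →] ((a & c) ^ 0)  →  (a & c);  cost 7 ≤ 7, done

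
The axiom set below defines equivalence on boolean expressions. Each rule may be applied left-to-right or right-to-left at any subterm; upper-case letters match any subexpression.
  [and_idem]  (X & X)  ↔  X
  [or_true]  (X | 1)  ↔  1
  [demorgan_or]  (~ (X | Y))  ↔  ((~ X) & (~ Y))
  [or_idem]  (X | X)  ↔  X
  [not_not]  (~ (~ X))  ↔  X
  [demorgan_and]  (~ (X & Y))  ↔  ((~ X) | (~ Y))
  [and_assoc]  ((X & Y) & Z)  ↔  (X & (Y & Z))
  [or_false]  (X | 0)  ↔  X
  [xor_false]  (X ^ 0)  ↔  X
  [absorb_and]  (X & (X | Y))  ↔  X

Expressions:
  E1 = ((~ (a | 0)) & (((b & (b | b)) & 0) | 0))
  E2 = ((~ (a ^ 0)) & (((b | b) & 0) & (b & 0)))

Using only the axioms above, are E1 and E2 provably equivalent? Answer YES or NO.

1. [or_false →] (a | 0)  →  a;  E1 = ((~ a) & (((b & (b | b)) & 0) | 0))
2. [absorb_and →] (b & (b | b))  →  b;  E1 = ((~ a) & ((b & 0) | 0))
3. [or_false →] ((b & 0) | 0)  →  (b & 0);  E1 = ((~ a) & (b & 0))
4. [and_idem ←] (b & 0)  →  ((b & 0) & (b & 0));  E1 = ((~ a) & ((b & 0) & (b & 0)))
5. [xor_false ←] a  →  (a ^ 0);  E1 = ((~ (a ^ 0)) & ((b & 0) & (b & 0)))
6. [or_idem ←] b  →  (b | b);  this is E2

YES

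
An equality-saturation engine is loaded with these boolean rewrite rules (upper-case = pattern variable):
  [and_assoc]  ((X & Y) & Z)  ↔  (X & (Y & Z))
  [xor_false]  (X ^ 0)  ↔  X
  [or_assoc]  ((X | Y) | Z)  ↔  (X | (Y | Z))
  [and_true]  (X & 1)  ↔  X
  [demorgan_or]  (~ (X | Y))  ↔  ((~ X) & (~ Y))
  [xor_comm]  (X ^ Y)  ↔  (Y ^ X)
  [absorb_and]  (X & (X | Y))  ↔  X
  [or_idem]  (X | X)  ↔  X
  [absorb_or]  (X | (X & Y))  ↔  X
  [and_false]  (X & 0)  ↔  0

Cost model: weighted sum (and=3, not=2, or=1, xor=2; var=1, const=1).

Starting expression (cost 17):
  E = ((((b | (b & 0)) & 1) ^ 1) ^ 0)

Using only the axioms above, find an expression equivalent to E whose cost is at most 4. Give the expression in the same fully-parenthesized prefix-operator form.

(b ^ 1)   [cost 4]

step 1: and_true (→) rewrites ((b | (b & 0)) & 1) into (b | (b & 0)), now (((b | (b & 0)) ^ 1) ^ 0)
step 2: absorb_or (→) rewrites (b | (b & 0)) into b, now ((b ^ 1) ^ 0)
step 3: xor_false (→) rewrites ((b ^ 1) ^ 0) into (b ^ 1), reaching cost 4 (bound 4)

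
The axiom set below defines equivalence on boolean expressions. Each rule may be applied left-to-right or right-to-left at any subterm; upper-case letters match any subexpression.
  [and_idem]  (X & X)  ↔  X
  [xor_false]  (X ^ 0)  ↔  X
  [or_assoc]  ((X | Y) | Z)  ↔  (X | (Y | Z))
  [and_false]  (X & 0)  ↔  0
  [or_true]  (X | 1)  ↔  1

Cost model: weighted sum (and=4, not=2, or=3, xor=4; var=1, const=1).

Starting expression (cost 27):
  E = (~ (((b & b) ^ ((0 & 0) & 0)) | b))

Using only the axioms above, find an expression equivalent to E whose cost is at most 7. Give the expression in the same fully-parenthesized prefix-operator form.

1. [and_false →] (0 & 0)  →  0;  E = (~ (((b & b) ^ (0 & 0)) | b))
2. [and_idem →] (0 & 0)  →  0;  E = (~ (((b & b) ^ 0) | b))
3. [and_idem →] (b & b)  →  b;  E = (~ ((b ^ 0) | b))
4. [xor_false →] (b ^ 0)  →  b;  cost 7 ≤ 7, done

(~ (b | b))   [cost 7]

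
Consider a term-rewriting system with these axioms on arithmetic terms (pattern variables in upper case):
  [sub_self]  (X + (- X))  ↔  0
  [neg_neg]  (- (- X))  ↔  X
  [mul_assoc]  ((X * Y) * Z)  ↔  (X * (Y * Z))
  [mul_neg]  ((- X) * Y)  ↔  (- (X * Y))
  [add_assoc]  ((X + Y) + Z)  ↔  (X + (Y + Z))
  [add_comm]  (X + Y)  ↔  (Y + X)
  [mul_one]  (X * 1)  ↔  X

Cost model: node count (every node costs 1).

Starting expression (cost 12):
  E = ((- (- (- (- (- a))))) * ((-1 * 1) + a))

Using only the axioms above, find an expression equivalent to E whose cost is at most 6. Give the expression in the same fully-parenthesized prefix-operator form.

step 1: neg_neg (→) rewrites (- (- a)) into a, now ((- (- (- a))) * ((-1 * 1) + a))
step 2: mul_one (→) rewrites (-1 * 1) into -1, now ((- (- (- a))) * (-1 + a))
step 3: neg_neg (→) rewrites (- (- (- a))) into (- a), reaching cost 6 (bound 6)

((- a) * (-1 + a))   [cost 6]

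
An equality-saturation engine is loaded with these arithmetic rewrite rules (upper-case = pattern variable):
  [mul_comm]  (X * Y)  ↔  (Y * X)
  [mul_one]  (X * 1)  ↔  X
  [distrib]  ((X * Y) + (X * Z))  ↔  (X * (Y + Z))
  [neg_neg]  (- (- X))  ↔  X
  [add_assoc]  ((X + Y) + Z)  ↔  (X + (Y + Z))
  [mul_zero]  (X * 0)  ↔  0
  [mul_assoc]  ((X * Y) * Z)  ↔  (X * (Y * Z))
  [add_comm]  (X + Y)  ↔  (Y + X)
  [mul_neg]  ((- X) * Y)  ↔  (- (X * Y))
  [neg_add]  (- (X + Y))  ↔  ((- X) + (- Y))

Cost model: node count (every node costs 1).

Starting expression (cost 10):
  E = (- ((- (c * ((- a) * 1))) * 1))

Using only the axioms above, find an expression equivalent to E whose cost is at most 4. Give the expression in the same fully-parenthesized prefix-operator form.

(c * (- a))   [cost 4]

(1) ((- (c * ((- a) * 1))) * 1)  =[mul_one →]=  (- (c * ((- a) * 1)))    ⊢ (- (- (c * ((- a) * 1))))
(2) ((- a) * 1)  =[mul_one →]=  (- a)    ⊢ (- (- (c * (- a))))
(3) (- (- (c * (- a))))  =[neg_neg →]=  (c * (- a))    ⊢ cost 4, within 4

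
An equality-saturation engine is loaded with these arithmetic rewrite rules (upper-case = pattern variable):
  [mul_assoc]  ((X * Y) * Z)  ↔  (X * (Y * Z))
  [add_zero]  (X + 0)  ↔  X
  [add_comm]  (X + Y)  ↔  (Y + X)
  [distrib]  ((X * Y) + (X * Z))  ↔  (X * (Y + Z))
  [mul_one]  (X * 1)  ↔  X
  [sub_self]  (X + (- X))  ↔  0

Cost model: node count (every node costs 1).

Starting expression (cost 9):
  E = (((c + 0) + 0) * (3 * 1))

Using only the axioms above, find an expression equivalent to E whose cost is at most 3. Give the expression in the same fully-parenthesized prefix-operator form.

(c * 3)   [cost 3]

(1) (c + 0)  =[add_zero →]=  c    ⊢ ((c + 0) * (3 * 1))
(2) (c + 0)  =[add_zero →]=  c    ⊢ (c * (3 * 1))
(3) (3 * 1)  =[mul_one →]=  3    ⊢ cost 3, within 3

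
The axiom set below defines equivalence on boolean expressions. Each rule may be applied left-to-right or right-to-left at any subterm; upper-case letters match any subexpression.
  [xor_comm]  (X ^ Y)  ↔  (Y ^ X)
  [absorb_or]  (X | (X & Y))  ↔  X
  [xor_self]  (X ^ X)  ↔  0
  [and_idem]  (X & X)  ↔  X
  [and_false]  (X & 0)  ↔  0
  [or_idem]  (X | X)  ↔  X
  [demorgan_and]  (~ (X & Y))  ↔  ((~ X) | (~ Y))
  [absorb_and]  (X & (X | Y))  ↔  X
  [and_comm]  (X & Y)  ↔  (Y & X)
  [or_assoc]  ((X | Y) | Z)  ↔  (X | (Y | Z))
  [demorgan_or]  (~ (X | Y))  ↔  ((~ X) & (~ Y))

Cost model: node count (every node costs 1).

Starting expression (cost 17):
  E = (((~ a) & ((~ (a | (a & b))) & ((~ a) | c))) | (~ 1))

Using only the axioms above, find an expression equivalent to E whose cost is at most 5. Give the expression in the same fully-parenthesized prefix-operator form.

((~ a) | (~ 1))   [cost 5]

step 1: absorb_or (→) rewrites (a | (a & b)) into a, now (((~ a) & ((~ a) & ((~ a) | c))) | (~ 1))
step 2: absorb_and (→) rewrites ((~ a) & ((~ a) | c)) into (~ a), now (((~ a) & (~ a)) | (~ 1))
step 3: and_idem (→) rewrites ((~ a) & (~ a)) into (~ a), reaching cost 5 (bound 5)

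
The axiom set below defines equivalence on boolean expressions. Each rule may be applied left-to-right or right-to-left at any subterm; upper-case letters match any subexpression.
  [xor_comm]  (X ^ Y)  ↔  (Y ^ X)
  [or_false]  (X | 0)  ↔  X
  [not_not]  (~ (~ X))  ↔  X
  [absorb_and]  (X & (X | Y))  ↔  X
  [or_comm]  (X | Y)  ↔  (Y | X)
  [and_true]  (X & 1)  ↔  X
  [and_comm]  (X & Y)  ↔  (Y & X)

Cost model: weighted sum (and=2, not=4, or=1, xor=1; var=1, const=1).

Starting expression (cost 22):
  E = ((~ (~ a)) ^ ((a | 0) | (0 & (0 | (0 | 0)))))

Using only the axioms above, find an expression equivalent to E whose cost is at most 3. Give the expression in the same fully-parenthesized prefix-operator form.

(a ^ a)   [cost 3]

(1) (0 | 0)  =[or_false →]=  0    ⊢ ((~ (~ a)) ^ ((a | 0) | (0 & (0 | 0))))
(2) (a | 0)  =[or_false →]=  a    ⊢ ((~ (~ a)) ^ (a | (0 & (0 | 0))))
(3) (~ (~ a))  =[not_not →]=  a    ⊢ (a ^ (a | (0 & (0 | 0))))
(4) (0 & (0 | 0))  =[absorb_and →]=  0    ⊢ (a ^ (a | 0))
(5) (a | 0)  =[or_false →]=  a    ⊢ cost 3, within 3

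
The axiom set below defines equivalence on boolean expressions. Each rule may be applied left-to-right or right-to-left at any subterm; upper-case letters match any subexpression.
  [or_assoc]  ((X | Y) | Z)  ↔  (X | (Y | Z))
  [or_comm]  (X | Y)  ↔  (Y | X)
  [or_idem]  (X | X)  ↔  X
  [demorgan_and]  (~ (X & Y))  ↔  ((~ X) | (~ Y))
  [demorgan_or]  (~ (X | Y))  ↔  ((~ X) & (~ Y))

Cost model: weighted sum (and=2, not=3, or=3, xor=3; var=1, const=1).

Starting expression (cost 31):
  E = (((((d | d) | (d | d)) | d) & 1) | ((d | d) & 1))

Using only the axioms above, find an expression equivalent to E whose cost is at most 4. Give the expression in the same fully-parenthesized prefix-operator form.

(d & 1)   [cost 4]

step 1: or_idem (→) rewrites ((d | d) | (d | d)) into (d | d), now ((((d | d) | d) & 1) | ((d | d) & 1))
step 2: or_idem (→) rewrites (d | d) into d, now (((d | d) & 1) | ((d | d) & 1))
step 3: or_idem (→) rewrites (((d | d) & 1) | ((d | d) & 1)) into ((d | d) & 1)
step 4: or_idem (→) rewrites (d | d) into d, reaching cost 4 (bound 4)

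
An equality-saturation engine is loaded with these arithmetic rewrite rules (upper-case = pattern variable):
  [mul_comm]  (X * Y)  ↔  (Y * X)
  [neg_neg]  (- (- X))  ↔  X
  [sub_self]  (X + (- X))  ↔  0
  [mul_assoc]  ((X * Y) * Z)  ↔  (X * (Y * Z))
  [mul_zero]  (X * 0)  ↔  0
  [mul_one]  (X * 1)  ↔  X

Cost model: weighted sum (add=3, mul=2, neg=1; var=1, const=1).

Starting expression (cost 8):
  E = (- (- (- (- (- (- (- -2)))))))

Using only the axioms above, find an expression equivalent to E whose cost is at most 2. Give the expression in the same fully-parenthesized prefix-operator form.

1. [neg_neg →] (- (- -2))  →  -2;  E = (- (- (- (- (- -2)))))
2. [neg_neg →] (- (- -2))  →  -2;  E = (- (- (- -2)))
3. [neg_neg →] (- (- -2))  →  -2;  cost 2 ≤ 2, done

(- -2)   [cost 2]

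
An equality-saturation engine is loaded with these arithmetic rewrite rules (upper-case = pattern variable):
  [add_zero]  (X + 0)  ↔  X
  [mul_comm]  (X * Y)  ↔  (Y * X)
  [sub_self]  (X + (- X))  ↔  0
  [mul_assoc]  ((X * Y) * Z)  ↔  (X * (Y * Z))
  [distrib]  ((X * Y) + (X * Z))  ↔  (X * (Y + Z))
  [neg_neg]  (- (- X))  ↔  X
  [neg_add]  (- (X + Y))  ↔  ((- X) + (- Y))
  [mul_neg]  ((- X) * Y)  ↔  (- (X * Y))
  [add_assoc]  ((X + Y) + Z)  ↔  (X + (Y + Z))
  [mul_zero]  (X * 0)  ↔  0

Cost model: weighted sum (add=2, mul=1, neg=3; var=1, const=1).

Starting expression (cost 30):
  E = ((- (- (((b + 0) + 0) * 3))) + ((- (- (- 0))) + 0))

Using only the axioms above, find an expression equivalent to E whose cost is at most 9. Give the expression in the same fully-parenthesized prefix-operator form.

((b * 3) + (- 0))   [cost 9]

step 1: neg_neg (→) rewrites (- (- (((b + 0) + 0) * 3))) into (((b + 0) + 0) * 3), now ((((b + 0) + 0) * 3) + ((- (- (- 0))) + 0))
step 2: add_zero (→) rewrites ((b + 0) + 0) into (b + 0), now (((b + 0) * 3) + ((- (- (- 0))) + 0))
step 3: neg_neg (→) rewrites (- (- (- 0))) into (- 0), now (((b + 0) * 3) + ((- 0) + 0))
step 4: add_zero (→) rewrites (b + 0) into b, now ((b * 3) + ((- 0) + 0))
step 5: add_zero (→) rewrites ((- 0) + 0) into (- 0), reaching cost 9 (bound 9)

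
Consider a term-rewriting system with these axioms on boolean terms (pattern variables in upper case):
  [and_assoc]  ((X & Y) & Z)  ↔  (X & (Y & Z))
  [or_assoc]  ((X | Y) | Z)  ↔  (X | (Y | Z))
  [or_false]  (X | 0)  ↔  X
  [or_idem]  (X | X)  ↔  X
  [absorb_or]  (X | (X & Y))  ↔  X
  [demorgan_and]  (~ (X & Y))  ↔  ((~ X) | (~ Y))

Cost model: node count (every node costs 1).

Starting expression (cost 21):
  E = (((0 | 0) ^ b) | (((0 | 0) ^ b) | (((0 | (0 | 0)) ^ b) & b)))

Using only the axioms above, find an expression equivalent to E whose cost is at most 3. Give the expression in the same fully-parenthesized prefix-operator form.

(0 ^ b)   [cost 3]

step 1: or_false (→) rewrites (0 | 0) into 0, now (((0 | 0) ^ b) | (((0 | 0) ^ b) | (((0 | 0) ^ b) & b)))
step 2: absorb_or (→) rewrites (((0 | 0) ^ b) | (((0 | 0) ^ b) & b)) into ((0 | 0) ^ b), now (((0 | 0) ^ b) | ((0 | 0) ^ b))
step 3: or_idem (→) rewrites (((0 | 0) ^ b) | ((0 | 0) ^ b)) into ((0 | 0) ^ b)
step 4: or_idem (→) rewrites (0 | 0) into 0, reaching cost 3 (bound 3)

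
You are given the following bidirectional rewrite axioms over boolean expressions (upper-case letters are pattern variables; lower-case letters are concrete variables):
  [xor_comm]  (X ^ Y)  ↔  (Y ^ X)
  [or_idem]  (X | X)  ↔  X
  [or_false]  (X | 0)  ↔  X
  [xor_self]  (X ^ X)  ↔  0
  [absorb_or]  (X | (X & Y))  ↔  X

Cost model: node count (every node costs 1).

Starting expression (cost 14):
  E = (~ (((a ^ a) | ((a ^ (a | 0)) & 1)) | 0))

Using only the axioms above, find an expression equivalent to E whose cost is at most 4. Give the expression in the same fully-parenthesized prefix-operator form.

(~ (a ^ a))   [cost 4]

(1) (((a ^ a) | ((a ^ (a | 0)) & 1)) | 0)  =[or_false →]=  ((a ^ a) | ((a ^ (a | 0)) & 1))    ⊢ (~ ((a ^ a) | ((a ^ (a | 0)) & 1)))
(2) (a | 0)  =[or_false →]=  a    ⊢ (~ ((a ^ a) | ((a ^ a) & 1)))
(3) ((a ^ a) | ((a ^ a) & 1))  =[absorb_or →]=  (a ^ a)    ⊢ cost 4, within 4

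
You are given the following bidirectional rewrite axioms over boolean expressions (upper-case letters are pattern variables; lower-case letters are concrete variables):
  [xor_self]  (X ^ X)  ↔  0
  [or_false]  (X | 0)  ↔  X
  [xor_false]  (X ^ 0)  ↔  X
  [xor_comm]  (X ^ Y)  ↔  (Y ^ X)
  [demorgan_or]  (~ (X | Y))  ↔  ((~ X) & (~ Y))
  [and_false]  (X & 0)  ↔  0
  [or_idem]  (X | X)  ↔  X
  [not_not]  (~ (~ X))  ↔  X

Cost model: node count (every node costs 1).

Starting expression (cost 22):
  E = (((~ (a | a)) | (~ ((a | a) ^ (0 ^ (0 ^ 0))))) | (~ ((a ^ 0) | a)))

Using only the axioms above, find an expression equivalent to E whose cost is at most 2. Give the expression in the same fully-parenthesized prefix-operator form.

step 1: xor_false (→) rewrites (0 ^ 0) into 0, now (((~ (a | a)) | (~ ((a | a) ^ (0 ^ 0)))) | (~ ((a ^ 0) | a)))
step 2: xor_false (→) rewrites (0 ^ 0) into 0, now (((~ (a | a)) | (~ ((a | a) ^ 0))) | (~ ((a ^ 0) | a)))
step 3: xor_false (→) rewrites ((a | a) ^ 0) into (a | a), now (((~ (a | a)) | (~ (a | a))) | (~ ((a ^ 0) | a)))
step 4: or_idem (→) rewrites ((~ (a | a)) | (~ (a | a))) into (~ (a | a)), now ((~ (a | a)) | (~ ((a ^ 0) | a)))
step 5: xor_false (→) rewrites (a ^ 0) into a, now ((~ (a | a)) | (~ (a | a)))
step 6: or_idem (→) rewrites ((~ (a | a)) | (~ (a | a))) into (~ (a | a))
step 7: or_idem (→) rewrites (a | a) into a, reaching cost 2 (bound 2)

(~ a)   [cost 2]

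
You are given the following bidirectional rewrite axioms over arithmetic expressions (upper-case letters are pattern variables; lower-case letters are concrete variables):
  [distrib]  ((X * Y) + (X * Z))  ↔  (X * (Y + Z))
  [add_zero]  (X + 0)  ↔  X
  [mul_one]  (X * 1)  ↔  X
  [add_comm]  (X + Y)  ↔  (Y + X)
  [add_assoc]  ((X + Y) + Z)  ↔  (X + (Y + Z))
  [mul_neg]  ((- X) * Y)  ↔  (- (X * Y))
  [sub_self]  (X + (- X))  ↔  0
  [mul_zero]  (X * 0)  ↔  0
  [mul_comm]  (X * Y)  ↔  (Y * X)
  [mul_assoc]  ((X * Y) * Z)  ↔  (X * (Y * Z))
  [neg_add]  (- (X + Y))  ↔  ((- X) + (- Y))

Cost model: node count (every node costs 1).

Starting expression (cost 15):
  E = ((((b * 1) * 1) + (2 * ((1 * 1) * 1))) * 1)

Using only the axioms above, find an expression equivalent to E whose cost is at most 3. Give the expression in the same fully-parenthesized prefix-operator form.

step 1: mul_one (→) rewrites ((1 * 1) * 1) into (1 * 1), now ((((b * 1) * 1) + (2 * (1 * 1))) * 1)
step 2: mul_one (→) rewrites ((((b * 1) * 1) + (2 * (1 * 1))) * 1) into (((b * 1) * 1) + (2 * (1 * 1)))
step 3: mul_one (→) rewrites (1 * 1) into 1, now (((b * 1) * 1) + (2 * 1))
step 4: mul_one (→) rewrites (b * 1) into b, now ((b * 1) + (2 * 1))
step 5: mul_one (→) rewrites (b * 1) into b, now (b + (2 * 1))
step 6: mul_one (→) rewrites (2 * 1) into 2, reaching cost 3 (bound 3)

(b + 2)   [cost 3]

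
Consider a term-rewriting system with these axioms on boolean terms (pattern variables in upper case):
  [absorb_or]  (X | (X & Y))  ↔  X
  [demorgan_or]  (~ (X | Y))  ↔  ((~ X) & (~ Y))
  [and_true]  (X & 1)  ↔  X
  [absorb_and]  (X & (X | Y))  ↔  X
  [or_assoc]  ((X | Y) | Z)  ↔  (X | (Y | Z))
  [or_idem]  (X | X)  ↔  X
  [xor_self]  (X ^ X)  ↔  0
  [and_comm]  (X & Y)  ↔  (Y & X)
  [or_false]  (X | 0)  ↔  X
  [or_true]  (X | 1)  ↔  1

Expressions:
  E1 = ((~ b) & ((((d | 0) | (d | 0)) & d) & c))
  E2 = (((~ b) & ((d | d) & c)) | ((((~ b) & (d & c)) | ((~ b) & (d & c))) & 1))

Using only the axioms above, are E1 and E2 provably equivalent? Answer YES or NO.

step 1: or_idem (→) rewrites ((d | 0) | (d | 0)) into (d | 0), now ((~ b) & (((d | 0) & d) & c))
step 2: and_comm (→) rewrites ((d | 0) & d) into (d & (d | 0)), now ((~ b) & ((d & (d | 0)) & c))
step 3: absorb_and (→) rewrites (d & (d | 0)) into d, now ((~ b) & (d & c))
step 4: or_idem (←) rewrites ((~ b) & (d & c)) into (((~ b) & (d & c)) | ((~ b) & (d & c)))
step 5: or_idem (←) rewrites ((~ b) & (d & c)) into (((~ b) & (d & c)) | ((~ b) & (d & c))), now (((~ b) & (d & c)) | (((~ b) & (d & c)) | ((~ b) & (d & c))))
step 6: or_idem (←) rewrites d into (d | d), now (((~ b) & ((d | d) & c)) | (((~ b) & (d & c)) | ((~ b) & (d & c))))
step 7: and_true (←) rewrites (((~ b) & (d & c)) | ((~ b) & (d & c))) into ((((~ b) & (d & c)) | ((~ b) & (d & c))) & 1), which is E2

YES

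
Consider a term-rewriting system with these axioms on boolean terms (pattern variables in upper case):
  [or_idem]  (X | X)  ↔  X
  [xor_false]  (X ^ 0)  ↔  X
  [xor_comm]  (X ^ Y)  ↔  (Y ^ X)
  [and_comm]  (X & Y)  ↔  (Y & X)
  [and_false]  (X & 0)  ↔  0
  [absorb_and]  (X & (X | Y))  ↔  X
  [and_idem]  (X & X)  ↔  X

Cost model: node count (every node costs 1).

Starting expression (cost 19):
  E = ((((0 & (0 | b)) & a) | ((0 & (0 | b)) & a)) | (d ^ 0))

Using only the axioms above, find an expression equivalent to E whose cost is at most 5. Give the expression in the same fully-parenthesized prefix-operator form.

((0 & a) | d)   [cost 5]

(1) (((0 & (0 | b)) & a) | ((0 & (0 | b)) & a))  =[or_idem →]=  ((0 & (0 | b)) & a)    ⊢ (((0 & (0 | b)) & a) | (d ^ 0))
(2) (0 & (0 | b))  =[absorb_and →]=  0    ⊢ ((0 & a) | (d ^ 0))
(3) (d ^ 0)  =[xor_false →]=  d    ⊢ cost 5, within 5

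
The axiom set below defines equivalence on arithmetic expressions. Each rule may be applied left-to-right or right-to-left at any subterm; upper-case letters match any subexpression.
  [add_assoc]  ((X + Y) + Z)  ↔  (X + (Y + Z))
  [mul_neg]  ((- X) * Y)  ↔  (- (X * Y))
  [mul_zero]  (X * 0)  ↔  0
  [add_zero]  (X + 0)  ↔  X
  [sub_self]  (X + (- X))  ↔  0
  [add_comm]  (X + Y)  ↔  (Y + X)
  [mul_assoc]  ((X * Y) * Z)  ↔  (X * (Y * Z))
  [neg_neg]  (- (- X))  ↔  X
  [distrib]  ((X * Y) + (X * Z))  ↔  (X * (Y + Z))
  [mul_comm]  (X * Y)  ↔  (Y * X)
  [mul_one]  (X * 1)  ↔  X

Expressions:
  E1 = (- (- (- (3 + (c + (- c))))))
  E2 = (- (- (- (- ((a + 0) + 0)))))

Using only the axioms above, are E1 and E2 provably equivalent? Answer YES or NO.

All listed rules preserve value, hence provable equivalence implies equal values everywhere; look for a separating assignment.
a=0, c=0 gives E1 ↦ -3, E2 ↦ 0; values differ ⇒ not provably equivalent.

NO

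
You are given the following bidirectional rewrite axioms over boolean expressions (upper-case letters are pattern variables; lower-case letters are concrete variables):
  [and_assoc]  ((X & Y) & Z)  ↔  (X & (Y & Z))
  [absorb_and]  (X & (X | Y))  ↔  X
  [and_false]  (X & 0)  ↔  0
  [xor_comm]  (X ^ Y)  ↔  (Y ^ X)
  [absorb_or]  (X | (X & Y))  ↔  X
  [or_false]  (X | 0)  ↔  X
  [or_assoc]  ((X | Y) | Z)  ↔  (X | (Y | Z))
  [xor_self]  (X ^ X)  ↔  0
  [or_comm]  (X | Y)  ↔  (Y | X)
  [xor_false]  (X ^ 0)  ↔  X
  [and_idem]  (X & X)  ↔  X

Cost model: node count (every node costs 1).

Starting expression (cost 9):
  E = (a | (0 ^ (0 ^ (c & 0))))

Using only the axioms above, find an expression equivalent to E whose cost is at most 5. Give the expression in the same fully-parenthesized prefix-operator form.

(1) (c & 0)  =[and_false →]=  0    ⊢ (a | (0 ^ (0 ^ 0)))
(2) (0 ^ 0)  =[xor_false →]=  0    ⊢ cost 5, within 5

(a | (0 ^ 0))   [cost 5]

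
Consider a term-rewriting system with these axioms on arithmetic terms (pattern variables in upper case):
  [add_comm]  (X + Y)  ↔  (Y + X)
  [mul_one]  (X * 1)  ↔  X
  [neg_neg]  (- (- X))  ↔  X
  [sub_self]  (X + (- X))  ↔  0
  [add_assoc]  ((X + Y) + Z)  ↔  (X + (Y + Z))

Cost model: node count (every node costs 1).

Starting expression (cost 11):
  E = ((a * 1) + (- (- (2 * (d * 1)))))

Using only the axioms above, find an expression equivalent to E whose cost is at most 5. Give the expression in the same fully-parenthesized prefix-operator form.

(1) (- (- (2 * (d * 1))))  =[neg_neg →]=  (2 * (d * 1))    ⊢ ((a * 1) + (2 * (d * 1)))
(2) (d * 1)  =[mul_one →]=  d    ⊢ ((a * 1) + (2 * d))
(3) (a * 1)  =[mul_one →]=  a    ⊢ cost 5, within 5

(a + (2 * d))   [cost 5]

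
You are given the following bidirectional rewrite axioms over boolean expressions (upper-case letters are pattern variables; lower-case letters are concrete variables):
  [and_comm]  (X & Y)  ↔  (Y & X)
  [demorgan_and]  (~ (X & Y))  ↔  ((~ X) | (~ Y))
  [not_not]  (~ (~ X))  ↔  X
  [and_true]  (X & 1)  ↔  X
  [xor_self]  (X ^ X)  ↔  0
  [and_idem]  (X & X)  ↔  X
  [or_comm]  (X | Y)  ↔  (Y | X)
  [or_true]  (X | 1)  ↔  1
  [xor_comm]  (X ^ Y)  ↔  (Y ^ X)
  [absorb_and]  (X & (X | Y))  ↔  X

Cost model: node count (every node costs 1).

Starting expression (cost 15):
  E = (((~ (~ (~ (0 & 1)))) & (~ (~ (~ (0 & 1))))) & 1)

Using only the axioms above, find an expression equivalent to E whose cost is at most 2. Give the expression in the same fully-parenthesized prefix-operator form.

(~ 0)   [cost 2]

(1) ((~ (~ (~ (0 & 1)))) & (~ (~ (~ (0 & 1)))))  =[and_idem →]=  (~ (~ (~ (0 & 1))))    ⊢ ((~ (~ (~ (0 & 1)))) & 1)
(2) (~ (~ (0 & 1)))  =[not_not →]=  (0 & 1)    ⊢ ((~ (0 & 1)) & 1)
(3) ((~ (0 & 1)) & 1)  =[and_true →]=  (~ (0 & 1))
(4) (0 & 1)  =[and_true →]=  0    ⊢ cost 2, within 2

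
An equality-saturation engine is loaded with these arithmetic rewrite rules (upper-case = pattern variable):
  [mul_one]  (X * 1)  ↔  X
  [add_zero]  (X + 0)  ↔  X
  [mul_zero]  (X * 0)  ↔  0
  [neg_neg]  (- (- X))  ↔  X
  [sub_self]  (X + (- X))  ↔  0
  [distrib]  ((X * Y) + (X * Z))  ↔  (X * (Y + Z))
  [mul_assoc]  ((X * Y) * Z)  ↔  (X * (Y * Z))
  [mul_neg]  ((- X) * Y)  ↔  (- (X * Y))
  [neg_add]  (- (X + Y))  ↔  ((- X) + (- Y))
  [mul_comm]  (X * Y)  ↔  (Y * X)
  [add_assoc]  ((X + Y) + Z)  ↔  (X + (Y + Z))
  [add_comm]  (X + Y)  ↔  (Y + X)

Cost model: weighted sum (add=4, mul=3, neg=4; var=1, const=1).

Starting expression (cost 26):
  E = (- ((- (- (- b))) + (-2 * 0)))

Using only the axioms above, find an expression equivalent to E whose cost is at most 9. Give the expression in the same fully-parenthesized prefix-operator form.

(- (- b))   [cost 9]

(1) (- (- (- b)))  =[neg_neg →]=  (- b)    ⊢ (- ((- b) + (-2 * 0)))
(2) (-2 * 0)  =[mul_zero →]=  0    ⊢ (- ((- b) + 0))
(3) ((- b) + 0)  =[add_zero →]=  (- b)    ⊢ cost 9, within 9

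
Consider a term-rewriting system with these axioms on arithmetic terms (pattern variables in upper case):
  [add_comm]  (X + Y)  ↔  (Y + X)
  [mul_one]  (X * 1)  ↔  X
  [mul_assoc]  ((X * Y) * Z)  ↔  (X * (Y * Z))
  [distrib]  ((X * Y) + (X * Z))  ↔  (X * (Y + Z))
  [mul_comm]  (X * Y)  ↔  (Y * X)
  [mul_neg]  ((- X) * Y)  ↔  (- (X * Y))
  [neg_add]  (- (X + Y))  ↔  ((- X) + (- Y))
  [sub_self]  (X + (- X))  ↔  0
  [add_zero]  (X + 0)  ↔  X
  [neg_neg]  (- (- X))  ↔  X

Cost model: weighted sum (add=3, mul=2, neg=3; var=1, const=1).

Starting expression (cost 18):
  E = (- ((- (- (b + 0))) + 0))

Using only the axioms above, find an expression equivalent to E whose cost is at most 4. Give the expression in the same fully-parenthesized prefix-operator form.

1. [add_zero →] ((- (- (b + 0))) + 0)  →  (- (- (b + 0)));  E = (- (- (- (b + 0))))
2. [add_zero →] (b + 0)  →  b;  E = (- (- (- b)))
3. [neg_neg →] (- (- (- b)))  →  (- b);  cost 4 ≤ 4, done

(- b)   [cost 4]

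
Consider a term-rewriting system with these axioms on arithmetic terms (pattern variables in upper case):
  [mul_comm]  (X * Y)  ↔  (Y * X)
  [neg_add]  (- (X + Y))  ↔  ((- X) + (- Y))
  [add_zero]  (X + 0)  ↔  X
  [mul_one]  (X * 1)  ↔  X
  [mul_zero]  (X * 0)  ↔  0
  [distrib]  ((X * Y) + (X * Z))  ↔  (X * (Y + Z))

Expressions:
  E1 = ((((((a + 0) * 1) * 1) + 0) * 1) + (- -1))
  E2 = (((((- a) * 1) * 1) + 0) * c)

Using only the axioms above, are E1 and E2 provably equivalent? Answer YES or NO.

NO

All listed rules preserve value, hence provable equivalence implies equal values everywhere; look for a separating assignment.
a=0, c=0 gives E1 ↦ 1, E2 ↦ 0; values differ ⇒ not provably equivalent.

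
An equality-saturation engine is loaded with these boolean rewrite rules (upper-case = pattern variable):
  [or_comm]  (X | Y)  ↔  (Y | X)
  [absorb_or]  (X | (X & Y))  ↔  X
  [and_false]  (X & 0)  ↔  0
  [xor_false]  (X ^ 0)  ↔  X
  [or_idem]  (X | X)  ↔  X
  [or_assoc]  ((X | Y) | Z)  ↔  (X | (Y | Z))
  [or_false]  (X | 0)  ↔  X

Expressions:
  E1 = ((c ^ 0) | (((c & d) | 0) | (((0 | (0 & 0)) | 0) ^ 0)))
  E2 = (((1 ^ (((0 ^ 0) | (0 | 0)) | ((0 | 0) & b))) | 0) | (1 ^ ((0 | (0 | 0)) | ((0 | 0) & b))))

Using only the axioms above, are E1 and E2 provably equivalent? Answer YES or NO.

All listed rules preserve value, hence provable equivalence implies equal values everywhere; look for a separating assignment.
b=0, c=0, d=0 gives E1 ↦ 0, E2 ↦ 1; values differ ⇒ not provably equivalent.

NO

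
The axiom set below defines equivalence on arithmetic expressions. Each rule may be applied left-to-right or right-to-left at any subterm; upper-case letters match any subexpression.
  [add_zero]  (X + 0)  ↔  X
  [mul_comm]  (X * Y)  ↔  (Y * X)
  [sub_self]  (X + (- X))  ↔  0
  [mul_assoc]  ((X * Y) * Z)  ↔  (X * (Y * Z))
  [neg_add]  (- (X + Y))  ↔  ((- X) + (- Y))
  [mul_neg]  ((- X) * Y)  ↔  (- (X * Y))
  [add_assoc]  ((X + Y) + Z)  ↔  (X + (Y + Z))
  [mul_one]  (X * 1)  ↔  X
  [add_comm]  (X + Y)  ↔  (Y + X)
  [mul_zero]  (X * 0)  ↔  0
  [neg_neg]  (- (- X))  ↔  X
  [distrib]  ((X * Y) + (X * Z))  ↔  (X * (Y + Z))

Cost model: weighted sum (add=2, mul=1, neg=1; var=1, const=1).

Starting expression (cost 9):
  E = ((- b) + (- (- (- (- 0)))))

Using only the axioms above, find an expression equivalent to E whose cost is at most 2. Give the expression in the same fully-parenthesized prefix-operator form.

(1) (- (- 0))  =[neg_neg →]=  0    ⊢ ((- b) + (- (- 0)))
(2) (- (- 0))  =[neg_neg →]=  0    ⊢ ((- b) + 0)
(3) ((- b) + 0)  =[add_zero →]=  (- b)    ⊢ cost 2, within 2

(- b)   [cost 2]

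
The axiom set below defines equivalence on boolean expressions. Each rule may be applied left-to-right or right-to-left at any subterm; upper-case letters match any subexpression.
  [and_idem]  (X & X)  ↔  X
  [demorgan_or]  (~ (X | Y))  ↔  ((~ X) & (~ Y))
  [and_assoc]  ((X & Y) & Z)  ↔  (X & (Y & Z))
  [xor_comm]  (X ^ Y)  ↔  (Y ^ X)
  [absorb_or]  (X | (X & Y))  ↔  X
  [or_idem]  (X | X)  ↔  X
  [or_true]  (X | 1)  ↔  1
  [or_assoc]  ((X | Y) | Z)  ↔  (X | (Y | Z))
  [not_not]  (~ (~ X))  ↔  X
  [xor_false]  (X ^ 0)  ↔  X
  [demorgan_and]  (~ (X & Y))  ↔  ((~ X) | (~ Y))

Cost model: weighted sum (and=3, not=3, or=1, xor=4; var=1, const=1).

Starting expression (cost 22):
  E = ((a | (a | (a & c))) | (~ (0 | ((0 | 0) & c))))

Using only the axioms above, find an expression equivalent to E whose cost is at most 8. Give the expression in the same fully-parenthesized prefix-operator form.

(1) (0 | 0)  =[or_idem →]=  0    ⊢ ((a | (a | (a & c))) | (~ (0 | (0 & c))))
(2) (a | (a & c))  =[absorb_or →]=  a    ⊢ ((a | a) | (~ (0 | (0 & c))))
(3) (0 | (0 & c))  =[absorb_or →]=  0    ⊢ cost 8, within 8

((a | a) | (~ 0))   [cost 8]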